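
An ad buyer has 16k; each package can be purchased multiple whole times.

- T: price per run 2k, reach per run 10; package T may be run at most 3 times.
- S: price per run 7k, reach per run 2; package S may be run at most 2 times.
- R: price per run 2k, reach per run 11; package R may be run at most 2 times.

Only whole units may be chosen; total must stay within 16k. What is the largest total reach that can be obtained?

3×T and 2×R: price 10 ≤ 16, reach 3·10 + 2·11 = 52.
2×T, 1×S, and 2×R: price 15 ≤ 16, reach 2·10 + 1·2 + 2·11 = 44.
Best is 52.

52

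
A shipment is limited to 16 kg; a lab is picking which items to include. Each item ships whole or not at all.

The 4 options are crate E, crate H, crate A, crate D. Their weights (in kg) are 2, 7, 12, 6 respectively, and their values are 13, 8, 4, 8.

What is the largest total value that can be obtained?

Allowing fractional choices, the relaxed optimum would be about 29.3, but items are indivisible.
crate E + crate H + crate D: weight 2 + 7 + 6 = 15 ≤ 16, value 13 + 8 + 8 = 29.
crate E + crate H: weight 2 + 7 = 9 ≤ 16, value 13 + 8 = 21.
crate E + crate D: weight 2 + 6 = 8 ≤ 16, value 13 + 8 = 21.
Best is crate E, crate H, and crate D with total value 29.

29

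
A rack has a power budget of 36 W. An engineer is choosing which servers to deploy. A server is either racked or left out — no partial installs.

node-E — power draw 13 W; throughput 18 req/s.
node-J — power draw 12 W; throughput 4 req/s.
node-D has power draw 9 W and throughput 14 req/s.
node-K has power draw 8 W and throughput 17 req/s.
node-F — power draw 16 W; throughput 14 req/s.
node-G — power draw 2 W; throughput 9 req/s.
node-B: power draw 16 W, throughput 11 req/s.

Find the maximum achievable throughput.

58

Allowing fractional choices, the relaxed optimum would be about 61.5, but servers are indivisible.
node-D + node-K + node-F + node-G: power draw 9 + 8 + 16 + 2 = 35 ≤ 36, throughput 14 + 17 + 14 + 9 = 54.
node-E + node-D + node-K + node-G: power draw 13 + 9 + 8 + 2 = 32 ≤ 36, throughput 18 + 14 + 17 + 9 = 58.
Best is node-E, node-D, node-K, and node-G with total throughput 58.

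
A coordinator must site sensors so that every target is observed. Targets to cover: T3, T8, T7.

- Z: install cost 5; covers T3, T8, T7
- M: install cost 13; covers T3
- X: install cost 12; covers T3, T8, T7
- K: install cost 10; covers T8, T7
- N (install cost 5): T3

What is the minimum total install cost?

5

This is an integer covering problem.
Z alone covers T3, T8, T7 — every target.
Total install cost: 5.
No cover costs less than 5.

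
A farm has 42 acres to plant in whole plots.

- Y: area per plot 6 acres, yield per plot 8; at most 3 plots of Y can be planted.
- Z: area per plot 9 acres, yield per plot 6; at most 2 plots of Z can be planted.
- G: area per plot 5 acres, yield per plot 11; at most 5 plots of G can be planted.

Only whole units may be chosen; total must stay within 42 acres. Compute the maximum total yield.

71

1×Y, 1×Z, and 5×G: area 40 ≤ 42, yield 1·8 + 1·6 + 5·11 = 69.
2×Y and 5×G: area 37 ≤ 42, yield 2·8 + 5·11 = 71.
Best is 71.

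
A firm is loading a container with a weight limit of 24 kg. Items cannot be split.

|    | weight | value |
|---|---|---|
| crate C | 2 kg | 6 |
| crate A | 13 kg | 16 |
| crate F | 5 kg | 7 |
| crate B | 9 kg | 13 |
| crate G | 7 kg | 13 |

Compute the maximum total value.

39

crate C + crate F + crate B + crate G: weight 2 + 5 + 9 + 7 = 23 ≤ 24, value 6 + 7 + 13 + 13 = 39.
crate C + crate A + crate B: weight 2 + 13 + 9 = 24 ≤ 24, value 6 + 16 + 13 = 35.
crate C + crate A + crate G: weight 2 + 13 + 7 = 22 ≤ 24, value 6 + 16 + 13 = 35.
Best is crate C, crate F, crate B, and crate G with total value 39.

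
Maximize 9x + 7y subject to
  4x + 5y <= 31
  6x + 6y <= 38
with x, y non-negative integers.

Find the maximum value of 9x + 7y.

54

(x,y)=(6,0): 4·6+5·0=24≤31, 6·6+6·0=36≤38, objective 54.
(x,y)=(5,1): 4·5+5·1=25≤31, 6·5+6·1=36≤38, objective 52.
(x,y)=(5,0): 4·5+5·0=20≤31, 6·5+6·0=30≤38, objective 45.
The best lattice point is (6,0), giving 54.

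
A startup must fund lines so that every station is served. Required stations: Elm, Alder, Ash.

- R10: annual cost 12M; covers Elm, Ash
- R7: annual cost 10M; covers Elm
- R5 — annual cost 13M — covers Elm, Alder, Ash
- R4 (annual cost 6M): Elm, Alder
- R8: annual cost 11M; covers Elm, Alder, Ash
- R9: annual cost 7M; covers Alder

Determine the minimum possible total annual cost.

11

The greedy cost-per-new-station heuristic would pick R4 and R8 for 17, but a cheaper cover exists.
R8 alone covers Elm, Alder, Ash — every station.
Total annual cost: 11.
No cover costs less than 11.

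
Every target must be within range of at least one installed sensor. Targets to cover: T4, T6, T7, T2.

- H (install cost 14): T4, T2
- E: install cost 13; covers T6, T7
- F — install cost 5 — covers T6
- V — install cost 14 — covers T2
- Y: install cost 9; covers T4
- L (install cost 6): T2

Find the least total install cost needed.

27

The greedy cost-per-new-target heuristic would pick F, L, Y, and E for 33, but a cheaper cover exists.
Choose H and E: together they cover T4, T6, T7, T2 — every target.
Total install cost: 14 + 13 = 27.
No cover costs less than 27.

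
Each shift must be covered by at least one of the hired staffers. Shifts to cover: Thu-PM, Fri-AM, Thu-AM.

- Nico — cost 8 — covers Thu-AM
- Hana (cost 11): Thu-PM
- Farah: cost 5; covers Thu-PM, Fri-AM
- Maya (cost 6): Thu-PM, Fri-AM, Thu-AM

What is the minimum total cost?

This is an integer covering problem.
Maya alone covers Thu-PM, Fri-AM, Thu-AM — every shift.
Total cost: 6.
No cover costs less than 6.

6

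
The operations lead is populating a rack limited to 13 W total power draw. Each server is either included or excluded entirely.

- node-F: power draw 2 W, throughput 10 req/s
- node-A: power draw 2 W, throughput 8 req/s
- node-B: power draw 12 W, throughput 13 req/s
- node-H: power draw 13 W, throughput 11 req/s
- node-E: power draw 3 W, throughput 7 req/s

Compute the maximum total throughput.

25

Allowing fractional choices, the relaxed optimum would be about 31.5, but servers are indivisible.
node-F + node-A + node-E: power draw 2 + 2 + 3 = 7 ≤ 13, throughput 10 + 8 + 7 = 25.
node-F + node-A: power draw 2 + 2 = 4 ≤ 13, throughput 10 + 8 = 18.
Best is node-F, node-A, and node-E with total throughput 25.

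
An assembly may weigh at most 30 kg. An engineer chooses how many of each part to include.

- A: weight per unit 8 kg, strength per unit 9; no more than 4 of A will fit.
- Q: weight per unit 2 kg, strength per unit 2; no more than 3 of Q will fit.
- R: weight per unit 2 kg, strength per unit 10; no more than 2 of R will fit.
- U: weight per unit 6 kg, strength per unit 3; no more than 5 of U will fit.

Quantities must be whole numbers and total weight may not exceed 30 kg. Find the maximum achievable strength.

3×A, 1×Q, and 2×R: weight 30 ≤ 30, strength 3·9 + 1·2 + 2·10 = 49.
3×A and 2×R: weight 28 ≤ 30, strength 3·9 + 2·10 = 47.
Best is 49.

49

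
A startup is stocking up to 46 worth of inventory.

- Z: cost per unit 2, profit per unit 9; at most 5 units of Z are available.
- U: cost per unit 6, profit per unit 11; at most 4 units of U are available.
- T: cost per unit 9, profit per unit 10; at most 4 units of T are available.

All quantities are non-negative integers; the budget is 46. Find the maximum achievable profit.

This is a bounded integer knapsack.
5×Z, 3×U, and 2×T: cost 46 ≤ 46, profit 5·9 + 3·11 + 2·10 = 98.
5×Z, 4×U, and 1×T: cost 43 ≤ 46, profit 5·9 + 4·11 + 1·10 = 99.
Best is 99.

99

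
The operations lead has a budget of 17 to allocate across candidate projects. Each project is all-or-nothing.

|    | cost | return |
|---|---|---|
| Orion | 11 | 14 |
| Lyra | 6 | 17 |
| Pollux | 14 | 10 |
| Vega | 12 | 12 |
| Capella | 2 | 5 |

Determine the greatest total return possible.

Treat it as a binary knapsack problem.
Allowing fractional choices, the relaxed optimum would be about 33.5, but projects are indivisible.
Lyra + Capella: cost 6 + 2 = 8 ≤ 17, return 17 + 5 = 22.
Orion + Lyra: cost 11 + 6 = 17 ≤ 17, return 14 + 17 = 31.
Orion + Capella: cost 11 + 2 = 13 ≤ 17, return 14 + 5 = 19.
Best is Orion and Lyra with total return 31.

31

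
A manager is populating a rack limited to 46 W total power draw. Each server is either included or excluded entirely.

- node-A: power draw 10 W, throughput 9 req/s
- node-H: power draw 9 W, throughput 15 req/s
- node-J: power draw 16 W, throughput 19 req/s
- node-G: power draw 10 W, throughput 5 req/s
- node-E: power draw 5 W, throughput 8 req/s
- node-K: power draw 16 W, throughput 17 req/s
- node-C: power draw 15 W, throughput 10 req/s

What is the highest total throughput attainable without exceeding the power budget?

59

node-H + node-J + node-E + node-K: power draw 9 + 16 + 5 + 16 = 46 ≤ 46, throughput 15 + 19 + 8 + 17 = 59.
node-H + node-J + node-E + node-C: power draw 9 + 16 + 5 + 15 = 45 ≤ 46, throughput 15 + 19 + 8 + 10 = 52.
Best is node-H, node-J, node-E, and node-K with total throughput 59.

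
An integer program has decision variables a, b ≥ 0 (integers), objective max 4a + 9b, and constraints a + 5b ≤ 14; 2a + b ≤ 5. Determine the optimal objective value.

Relaxing integrality, the LP optimum is 27.89 at (a,b) = (1.22, 2.56), which is not an integer point.
(a,b)=(1,2): 1·1+5·2=11≤14, 2·1+1·2=4≤5, objective 22.
(a,b)=(0,2): 1·0+5·2=10≤14, 2·0+1·2=2≤5, objective 18.
(a,b)=(2,1): 1·2+5·1=7≤14, 2·2+1·1=5≤5, objective 17.
No feasible integer point exceeds 22.

22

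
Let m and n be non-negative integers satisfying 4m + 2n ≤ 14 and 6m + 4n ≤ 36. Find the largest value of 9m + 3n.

The continuous relaxation peaks at (3.5, 0) with value 31.50; rounding to a feasible lattice point costs some objective.
(m,n)=(3,1): 4·3+2·1=14≤14, 6·3+4·1=22≤36, objective 30.
(m,n)=(3,0): 4·3+2·0=12≤14, 6·3+4·0=18≤36, objective 27.
(m,n)=(2,2): 4·2+2·2=12≤14, 6·2+4·2=20≤36, objective 24.
(m,n)=(2,1): 4·2+2·1=10≤14, 6·2+4·1=16≤36, objective 21.
The best lattice point is (3,1), giving 30.

30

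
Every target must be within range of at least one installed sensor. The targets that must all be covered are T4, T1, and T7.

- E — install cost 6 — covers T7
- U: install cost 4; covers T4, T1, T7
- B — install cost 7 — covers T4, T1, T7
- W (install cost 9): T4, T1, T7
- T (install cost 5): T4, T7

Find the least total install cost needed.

4

U alone covers T4, T1, T7 — every target.
Total install cost: 4.
No cover costs less than 4.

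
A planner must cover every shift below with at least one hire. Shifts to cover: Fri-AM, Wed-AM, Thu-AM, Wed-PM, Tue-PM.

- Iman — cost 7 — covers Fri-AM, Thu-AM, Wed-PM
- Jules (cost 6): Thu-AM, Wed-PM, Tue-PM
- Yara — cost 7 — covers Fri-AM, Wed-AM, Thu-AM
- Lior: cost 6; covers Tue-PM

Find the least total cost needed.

This is a weighted set-cover instance.
Choose Jules and Yara: together they cover Fri-AM, Wed-AM, Thu-AM, Wed-PM, Tue-PM — every shift.
Total cost: 6 + 7 = 13.

13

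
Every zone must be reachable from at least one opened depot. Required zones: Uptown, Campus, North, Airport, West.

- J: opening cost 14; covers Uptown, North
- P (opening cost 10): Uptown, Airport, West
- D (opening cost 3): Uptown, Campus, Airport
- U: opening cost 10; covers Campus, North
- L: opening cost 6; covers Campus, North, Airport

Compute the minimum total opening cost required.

16

Choose P and L: together they cover Uptown, Campus, North, Airport, West — every zone.
Total opening cost: 10 + 6 = 16.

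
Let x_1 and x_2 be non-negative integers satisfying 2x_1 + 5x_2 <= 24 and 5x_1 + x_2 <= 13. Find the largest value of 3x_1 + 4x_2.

19

Relaxing integrality, the LP optimum is 21.70 at (x_1,x_2) = (1.78, 4.09), which is not an integer point.
(x_1,x_2)=(1,4) is feasible, giving 19.
(x_1,x_2)=(2,3) is feasible, giving 18.
(x_1,x_2)=(0,4) is feasible, giving 16.
The best lattice point is (1,4), giving 19.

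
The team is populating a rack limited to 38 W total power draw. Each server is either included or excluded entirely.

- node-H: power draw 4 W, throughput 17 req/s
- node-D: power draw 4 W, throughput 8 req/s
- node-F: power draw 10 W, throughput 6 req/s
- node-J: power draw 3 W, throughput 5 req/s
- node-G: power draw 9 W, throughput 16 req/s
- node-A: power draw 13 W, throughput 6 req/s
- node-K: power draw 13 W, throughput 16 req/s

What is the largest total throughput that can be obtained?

62

Allowing fractional choices, the relaxed optimum would be about 65.0, but servers are indivisible.
node-H + node-D + node-J + node-G + node-K: power draw 4 + 4 + 3 + 9 + 13 = 33 ≤ 38, throughput 17 + 8 + 5 + 16 + 16 = 62.
node-H + node-F + node-G + node-K: power draw 4 + 10 + 9 + 13 = 36 ≤ 38, throughput 17 + 6 + 16 + 16 = 55.
node-H + node-D + node-G + node-K: power draw 4 + 4 + 9 + 13 = 30 ≤ 38, throughput 17 + 8 + 16 + 16 = 57.
Best is node-H, node-D, node-J, node-G, and node-K with total throughput 62.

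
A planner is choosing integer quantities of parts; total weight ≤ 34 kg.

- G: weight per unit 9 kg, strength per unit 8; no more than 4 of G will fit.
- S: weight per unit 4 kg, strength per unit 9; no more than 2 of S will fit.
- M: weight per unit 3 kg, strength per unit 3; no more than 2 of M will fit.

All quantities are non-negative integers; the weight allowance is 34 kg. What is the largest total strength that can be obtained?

Take 2×G, 2×S, and 2×M: weight 32 ≤ 34, strength 2·8 + 2·9 + 2·3 = 40.
S has the best ratio (9/4) and is taken to its limit of 2; remaining capacity is filled optimally with the others.

40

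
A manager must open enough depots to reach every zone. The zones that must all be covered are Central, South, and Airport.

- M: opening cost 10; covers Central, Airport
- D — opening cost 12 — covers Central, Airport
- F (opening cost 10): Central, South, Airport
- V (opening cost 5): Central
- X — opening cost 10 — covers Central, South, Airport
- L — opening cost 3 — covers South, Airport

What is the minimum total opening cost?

8

Choose V and L: together they cover Central, South, Airport — every zone.
Total opening cost: 5 + 3 = 8.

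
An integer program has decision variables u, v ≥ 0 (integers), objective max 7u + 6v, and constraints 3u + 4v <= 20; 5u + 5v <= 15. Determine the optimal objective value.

(u,v)=(3,0): 3·3+4·0=9≤20, 5·3+5·0=15≤15, objective 21.
(u,v)=(2,1): 3·2+4·1=10≤20, 5·2+5·1=15≤15, objective 20.
(u,v)=(2,0): 3·2+4·0=6≤20, 5·2+5·0=10≤15, objective 14.
The best lattice point is (3,0), giving 21.

21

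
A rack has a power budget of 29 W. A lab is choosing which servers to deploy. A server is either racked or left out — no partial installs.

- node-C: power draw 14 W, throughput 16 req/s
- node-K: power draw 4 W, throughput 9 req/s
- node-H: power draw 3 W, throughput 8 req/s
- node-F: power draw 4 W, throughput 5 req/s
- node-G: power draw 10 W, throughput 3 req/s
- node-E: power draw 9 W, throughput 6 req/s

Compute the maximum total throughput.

38

This is a 0-1 knapsack instance.
Allowing fractional choices, the relaxed optimum would be about 40.7, but servers are indivisible.
node-C + node-K + node-H: power draw 14 + 4 + 3 = 21 ≤ 29, throughput 16 + 9 + 8 = 33.
node-C + node-K + node-E: power draw 14 + 4 + 9 = 27 ≤ 29, throughput 16 + 9 + 6 = 31.
node-C + node-K + node-H + node-F: power draw 14 + 4 + 3 + 4 = 25 ≤ 29, throughput 16 + 9 + 8 + 5 = 38.
Best is node-C, node-K, node-H, and node-F with total throughput 38.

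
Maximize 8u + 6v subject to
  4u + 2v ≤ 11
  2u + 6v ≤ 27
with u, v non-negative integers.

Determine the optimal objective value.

Relaxing integrality, the LP optimum is 30.60 at (u,v) = (0.6, 4.3), which is not an integer point.
(u,v)=(1,3): 4·1+2·3=10≤11, 2·1+6·3=20≤27, objective 26.
(u,v)=(0,4): 4·0+2·4=8≤11, 2·0+6·4=24≤27, objective 24.
The best lattice point is (1,3), giving 26.

26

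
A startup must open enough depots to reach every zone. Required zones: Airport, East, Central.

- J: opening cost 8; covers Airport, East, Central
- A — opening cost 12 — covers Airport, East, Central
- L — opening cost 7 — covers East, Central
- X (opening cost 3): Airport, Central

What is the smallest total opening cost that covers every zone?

8

The greedy cost-per-new-zone heuristic would pick X and L for 10, but a cheaper cover exists.
J alone covers Airport, East, Central — every zone.
Total opening cost: 8.
No cover costs less than 8.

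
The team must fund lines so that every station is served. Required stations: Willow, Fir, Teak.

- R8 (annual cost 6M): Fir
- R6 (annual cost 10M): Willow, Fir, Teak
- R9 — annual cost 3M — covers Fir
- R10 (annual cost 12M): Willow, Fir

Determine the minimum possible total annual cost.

R6 alone covers Willow, Fir, Teak — every station.
Total annual cost: 10.

10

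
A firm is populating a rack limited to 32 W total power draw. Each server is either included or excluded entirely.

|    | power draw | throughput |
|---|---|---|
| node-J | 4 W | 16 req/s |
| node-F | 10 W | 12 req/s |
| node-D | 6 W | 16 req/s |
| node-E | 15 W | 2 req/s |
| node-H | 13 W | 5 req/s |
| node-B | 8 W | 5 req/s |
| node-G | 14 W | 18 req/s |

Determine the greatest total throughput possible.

Allowing fractional choices, the relaxed optimum would be about 59.6, but servers are indivisible.
node-J + node-D + node-B + node-G: power draw 4 + 6 + 8 + 14 = 32 ≤ 32, throughput 16 + 16 + 5 + 18 = 55.
node-J + node-D + node-G: power draw 4 + 6 + 14 = 24 ≤ 32, throughput 16 + 16 + 18 = 50.
Best is node-J, node-D, node-B, and node-G with total throughput 55.

55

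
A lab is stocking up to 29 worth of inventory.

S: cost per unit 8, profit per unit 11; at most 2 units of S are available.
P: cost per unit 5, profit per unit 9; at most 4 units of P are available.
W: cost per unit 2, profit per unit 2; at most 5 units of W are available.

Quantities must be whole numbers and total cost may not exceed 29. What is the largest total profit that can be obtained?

47

Take 1×S and 4×P: cost 28 ≤ 29, profit 1·11 + 4·9 = 47.
P has the best ratio (9/5) and is taken to its limit of 4; remaining capacity is filled optimally with the others.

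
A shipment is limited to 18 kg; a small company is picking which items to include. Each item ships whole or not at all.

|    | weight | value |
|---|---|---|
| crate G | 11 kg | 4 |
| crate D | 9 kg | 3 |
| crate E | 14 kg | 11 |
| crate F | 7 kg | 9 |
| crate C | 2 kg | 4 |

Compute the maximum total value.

Take crate D, crate F, and crate C: weight 9 + 7 + 2 = 18 ≤ 18, value 3 + 9 + 4 = 16.
No other feasible combination does better.

16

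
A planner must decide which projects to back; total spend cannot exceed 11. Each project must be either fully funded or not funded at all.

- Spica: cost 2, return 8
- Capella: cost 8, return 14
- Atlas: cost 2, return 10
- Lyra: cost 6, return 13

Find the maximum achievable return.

31

This is a 0-1 knapsack instance.
Take Spica, Atlas, and Lyra: cost 2 + 2 + 6 = 10 ≤ 11, return 8 + 10 + 13 = 31.
No other feasible combination does better.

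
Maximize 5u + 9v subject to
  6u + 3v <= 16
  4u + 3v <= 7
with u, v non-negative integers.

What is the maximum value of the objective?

18

Relaxing integrality, the LP optimum is 21.00 at (u,v) = (0, 2.33), which is not an integer point.
(u,v)=(0,2): 6·0+3·2=6≤16, 4·0+3·2=6≤7, objective 18.
(u,v)=(1,1): 6·1+3·1=9≤16, 4·1+3·1=7≤7, objective 14.
(u,v)=(0,1): 6·0+3·1=3≤16, 4·0+3·1=3≤7, objective 9.
The best lattice point is (0,2), giving 18.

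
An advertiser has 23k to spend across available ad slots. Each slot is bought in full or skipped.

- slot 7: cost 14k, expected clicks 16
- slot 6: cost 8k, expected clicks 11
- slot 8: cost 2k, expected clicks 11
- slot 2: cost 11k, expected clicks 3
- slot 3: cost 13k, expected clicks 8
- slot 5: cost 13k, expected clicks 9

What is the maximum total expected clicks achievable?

31

slot 6 + slot 8 + slot 3: cost 8 + 2 + 13 = 23 ≤ 23, expected clicks 11 + 11 + 8 = 30.
slot 6 + slot 8 + slot 5: cost 8 + 2 + 13 = 23 ≤ 23, expected clicks 11 + 11 + 9 = 31.
slot 7 + slot 8: cost 14 + 2 = 16 ≤ 23, expected clicks 16 + 11 = 27.
Best is slot 6, slot 8, and slot 5 with total expected clicks 31.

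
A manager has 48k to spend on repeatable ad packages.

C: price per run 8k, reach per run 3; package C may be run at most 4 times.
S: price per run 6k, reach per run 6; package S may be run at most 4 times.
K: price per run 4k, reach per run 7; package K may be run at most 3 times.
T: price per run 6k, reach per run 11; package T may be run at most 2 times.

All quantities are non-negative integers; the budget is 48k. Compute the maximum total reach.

This is a bounded integer knapsack.
4×S, 3×K, and 2×T: price 48 ≤ 48, reach 4·6 + 3·7 + 2·11 = 67.
3×S, 3×K, and 2×T: price 42 ≤ 48, reach 3·6 + 3·7 + 2·11 = 61.
Best is 67.

67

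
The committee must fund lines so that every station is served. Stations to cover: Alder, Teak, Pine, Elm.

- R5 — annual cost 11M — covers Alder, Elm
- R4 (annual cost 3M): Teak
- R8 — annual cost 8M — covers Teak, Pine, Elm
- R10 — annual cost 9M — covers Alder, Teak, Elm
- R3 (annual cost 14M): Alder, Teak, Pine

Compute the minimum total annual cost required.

17

This is an integer covering problem.
Choose R8 and R10: together they cover Alder, Teak, Pine, Elm — every station.
Total annual cost: 8 + 9 = 17.
No cover costs less than 17.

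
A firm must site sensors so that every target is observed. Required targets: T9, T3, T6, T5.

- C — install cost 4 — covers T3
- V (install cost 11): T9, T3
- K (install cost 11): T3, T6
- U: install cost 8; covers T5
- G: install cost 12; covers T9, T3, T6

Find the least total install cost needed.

20

Choose U and G: together they cover T9, T3, T6, T5 — every target.
Total install cost: 8 + 12 = 20.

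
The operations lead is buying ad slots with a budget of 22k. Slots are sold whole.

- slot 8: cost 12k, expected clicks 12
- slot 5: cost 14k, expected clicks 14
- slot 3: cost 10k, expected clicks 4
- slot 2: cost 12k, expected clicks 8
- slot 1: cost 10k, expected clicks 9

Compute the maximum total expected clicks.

slot 8 + slot 3: cost 12 + 10 = 22 ≤ 22, expected clicks 12 + 4 = 16.
slot 2 + slot 1: cost 12 + 10 = 22 ≤ 22, expected clicks 8 + 9 = 17.
slot 8 + slot 1: cost 12 + 10 = 22 ≤ 22, expected clicks 12 + 9 = 21.
Best is slot 8 and slot 1 with total expected clicks 21.

21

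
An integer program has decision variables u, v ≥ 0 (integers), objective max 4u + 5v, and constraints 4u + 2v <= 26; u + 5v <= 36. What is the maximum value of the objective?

(u,v)=(3,6): 4·3+2·6=24≤26, 1·3+5·6=33≤36, objective 42.
(u,v)=(4,5): 4·4+2·5=26≤26, 1·4+5·5=29≤36, objective 41.
The best lattice point is (3,6), giving 42.

42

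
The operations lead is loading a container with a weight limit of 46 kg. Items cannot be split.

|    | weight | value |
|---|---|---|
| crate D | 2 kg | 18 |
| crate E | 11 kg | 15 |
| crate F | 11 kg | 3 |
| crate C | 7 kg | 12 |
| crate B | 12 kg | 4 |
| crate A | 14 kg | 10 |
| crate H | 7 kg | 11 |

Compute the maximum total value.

66

crate D + crate E + crate C + crate A + crate H: weight 2 + 11 + 7 + 14 + 7 = 41 ≤ 46, value 18 + 15 + 12 + 10 + 11 = 66.
crate D + crate E + crate F + crate C + crate H: weight 2 + 11 + 11 + 7 + 7 = 38 ≤ 46, value 18 + 15 + 3 + 12 + 11 = 59.
crate D + crate E + crate C + crate B + crate H: weight 2 + 11 + 7 + 12 + 7 = 39 ≤ 46, value 18 + 15 + 12 + 4 + 11 = 60.
Best is crate D, crate E, crate C, crate A, and crate H with total value 66.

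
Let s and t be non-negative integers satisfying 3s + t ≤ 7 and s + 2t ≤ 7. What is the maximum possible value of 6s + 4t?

18

The continuous relaxation peaks at (1.4, 2.8) with value 19.60; rounding to a feasible lattice point costs some objective.
(s,t)=(1,3): 3·1+1·3=6≤7, 1·1+2·3=7≤7, objective 18.
(s,t)=(2,1): 3·2+1·1=7≤7, 1·2+2·1=4≤7, objective 16.
(s,t)=(1,2): 3·1+1·2=5≤7, 1·1+2·2=5≤7, objective 14.
No feasible integer point exceeds 18.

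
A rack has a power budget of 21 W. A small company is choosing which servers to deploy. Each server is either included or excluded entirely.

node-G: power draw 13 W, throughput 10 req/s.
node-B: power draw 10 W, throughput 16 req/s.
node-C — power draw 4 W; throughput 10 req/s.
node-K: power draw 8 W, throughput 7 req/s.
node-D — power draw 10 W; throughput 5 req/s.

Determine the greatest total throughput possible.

Treat it as a binary knapsack problem.
node-B + node-D: power draw 10 + 10 = 20 ≤ 21, throughput 16 + 5 = 21.
node-B + node-K: power draw 10 + 8 = 18 ≤ 21, throughput 16 + 7 = 23.
node-B + node-C: power draw 10 + 4 = 14 ≤ 21, throughput 16 + 10 = 26.
Best is node-B and node-C with total throughput 26.

26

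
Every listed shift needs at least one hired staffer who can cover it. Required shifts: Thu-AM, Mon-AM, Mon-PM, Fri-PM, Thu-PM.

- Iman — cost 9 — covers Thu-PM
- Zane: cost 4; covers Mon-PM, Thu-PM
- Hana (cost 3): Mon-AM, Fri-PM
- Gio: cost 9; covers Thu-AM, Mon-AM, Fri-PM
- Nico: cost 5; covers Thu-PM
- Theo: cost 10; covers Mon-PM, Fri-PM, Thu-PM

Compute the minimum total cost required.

13

The greedy cost-per-new-shift heuristic would pick Hana, Zane, and Gio for 16, but a cheaper cover exists.
Choose Zane and Gio: together they cover Thu-AM, Mon-AM, Mon-PM, Fri-PM, Thu-PM — every shift.
Total cost: 4 + 9 = 13.
No cover costs less than 13.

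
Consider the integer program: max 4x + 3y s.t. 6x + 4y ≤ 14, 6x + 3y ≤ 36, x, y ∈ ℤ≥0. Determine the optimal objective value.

The continuous relaxation peaks at (0, 3.5) with value 10.50; rounding to a feasible lattice point costs some objective.
(x,y)=(1,2): 6·1+4·2=14≤14, 6·1+3·2=12≤36, objective 10.
(x,y)=(0,3): 6·0+4·3=12≤14, 6·0+3·3=9≤36, objective 9.
Maximum is 10 at (x,y)=(1,2).

10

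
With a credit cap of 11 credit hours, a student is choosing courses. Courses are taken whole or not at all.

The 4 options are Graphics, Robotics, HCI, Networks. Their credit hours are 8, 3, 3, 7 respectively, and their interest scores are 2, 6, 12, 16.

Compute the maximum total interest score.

Allowing fractional choices, the relaxed optimum would be about 30.0, but courses are indivisible.
Robotics + Networks: credit hours 3 + 7 = 10 ≤ 11, interest score 6 + 16 = 22.
HCI + Networks: credit hours 3 + 7 = 10 ≤ 11, interest score 12 + 16 = 28.
Robotics + HCI: credit hours 3 + 3 = 6 ≤ 11, interest score 6 + 12 = 18.
Best is HCI and Networks with total interest score 28.

28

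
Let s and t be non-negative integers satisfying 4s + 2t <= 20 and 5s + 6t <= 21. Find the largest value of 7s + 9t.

30

Relaxing integrality, the LP optimum is 31.50 at (s,t) = (0, 3.5), which is not an integer point.
(s,t)=(3,1): 4·3+2·1=14≤20, 5·3+6·1=21≤21, objective 30.
(s,t)=(4,0): 4·4+2·0=16≤20, 5·4+6·0=20≤21, objective 28.
The best lattice point is (3,1), giving 30.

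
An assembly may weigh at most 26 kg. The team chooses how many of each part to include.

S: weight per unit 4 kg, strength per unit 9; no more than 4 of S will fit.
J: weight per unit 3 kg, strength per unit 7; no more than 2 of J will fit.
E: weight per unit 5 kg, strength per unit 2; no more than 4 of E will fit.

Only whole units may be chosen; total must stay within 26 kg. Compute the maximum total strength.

This is a bounded integer knapsack.
J has the best ratio (7/3); taking only J gives at most 2×7 = 14 (stopped by the supply cap of 2).
Mixing does better — 4×S and 2×J: weight 22 ≤ 26, strength 4·9 + 2·7 = 50.

50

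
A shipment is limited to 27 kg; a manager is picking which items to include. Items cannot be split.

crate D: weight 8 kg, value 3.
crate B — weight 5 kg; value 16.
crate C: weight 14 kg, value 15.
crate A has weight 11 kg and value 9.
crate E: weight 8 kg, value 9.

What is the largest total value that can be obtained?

40

This is an integer program with binary decision variables.
crate D + crate B + crate C: weight 8 + 5 + 14 = 27 ≤ 27, value 3 + 16 + 15 = 34.
crate B + crate C + crate E: weight 5 + 14 + 8 = 27 ≤ 27, value 16 + 15 + 9 = 40.
crate B + crate A + crate E: weight 5 + 11 + 8 = 24 ≤ 27, value 16 + 9 + 9 = 34.
Best is crate B, crate C, and crate E with total value 40.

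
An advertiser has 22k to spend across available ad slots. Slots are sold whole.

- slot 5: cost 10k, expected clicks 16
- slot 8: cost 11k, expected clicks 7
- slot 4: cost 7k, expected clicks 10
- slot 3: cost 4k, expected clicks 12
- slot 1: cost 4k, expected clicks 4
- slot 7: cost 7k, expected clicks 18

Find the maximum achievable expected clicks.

46

This is a 0-1 knapsack instance.
slot 5 + slot 3 + slot 7: cost 10 + 4 + 7 = 21 ≤ 22, expected clicks 16 + 12 + 18 = 46.
slot 4 + slot 3 + slot 7: cost 7 + 4 + 7 = 18 ≤ 22, expected clicks 10 + 12 + 18 = 40.
slot 4 + slot 3 + slot 1 + slot 7: cost 7 + 4 + 4 + 7 = 22 ≤ 22, expected clicks 10 + 12 + 4 + 18 = 44.
Best is slot 5, slot 3, and slot 7 with total expected clicks 46.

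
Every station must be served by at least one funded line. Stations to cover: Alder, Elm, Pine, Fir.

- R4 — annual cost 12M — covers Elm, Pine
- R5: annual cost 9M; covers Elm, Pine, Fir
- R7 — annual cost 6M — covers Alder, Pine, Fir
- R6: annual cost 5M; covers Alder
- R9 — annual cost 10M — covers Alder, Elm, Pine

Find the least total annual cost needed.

The greedy cost-per-new-station heuristic would pick R7 and R5 for 15, but a cheaper cover exists.
Choose R5 and R6: together they cover Alder, Elm, Pine, Fir — every station.
Total annual cost: 9 + 5 = 14.
No cover costs less than 14.

14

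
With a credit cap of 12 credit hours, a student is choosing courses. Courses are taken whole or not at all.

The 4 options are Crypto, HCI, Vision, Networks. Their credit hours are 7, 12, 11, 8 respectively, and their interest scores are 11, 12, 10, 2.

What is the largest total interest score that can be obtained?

Take HCI: credit hours 12 ≤ 12, interest score 12.
No other feasible combination does better.

12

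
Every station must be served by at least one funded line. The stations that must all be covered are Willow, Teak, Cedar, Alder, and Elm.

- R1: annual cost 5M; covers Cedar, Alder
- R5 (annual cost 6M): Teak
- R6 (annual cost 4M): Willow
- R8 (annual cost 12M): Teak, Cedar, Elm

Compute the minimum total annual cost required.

21

Choose R1, R6, and R8: together they cover Willow, Teak, Cedar, Alder, Elm — every station.
Total annual cost: 5 + 4 + 12 = 21.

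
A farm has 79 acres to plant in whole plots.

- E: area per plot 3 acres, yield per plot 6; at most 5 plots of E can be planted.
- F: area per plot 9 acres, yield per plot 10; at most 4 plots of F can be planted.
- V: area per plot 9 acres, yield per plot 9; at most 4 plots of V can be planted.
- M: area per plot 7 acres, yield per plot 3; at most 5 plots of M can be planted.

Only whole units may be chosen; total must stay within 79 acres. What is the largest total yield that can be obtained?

97

Take 5×E, 4×F, and 3×V: area 78 ≤ 79, yield 5·6 + 4·10 + 3·9 = 97.
E has the best ratio (6/3) and is taken to its limit of 5; remaining capacity is filled optimally with the others.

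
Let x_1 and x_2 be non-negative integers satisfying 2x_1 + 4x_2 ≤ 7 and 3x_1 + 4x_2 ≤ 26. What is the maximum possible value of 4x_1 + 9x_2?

(x_1,x_2)=(1,1): 2·1+4·1=6≤7, 3·1+4·1=7≤26, objective 13.
(x_1,x_2)=(0,1): 2·0+4·1=4≤7, 3·0+4·1=4≤26, objective 9.
(x_1,x_2)=(2,0): 2·2+4·0=4≤7, 3·2+4·0=6≤26, objective 8.
No feasible integer point exceeds 13.

13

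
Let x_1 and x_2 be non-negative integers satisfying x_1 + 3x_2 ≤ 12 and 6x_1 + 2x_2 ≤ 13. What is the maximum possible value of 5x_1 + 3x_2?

(x_1,x_2)=(1,3): 1·1+3·3=10≤12, 6·1+2·3=12≤13, objective 14.
(x_1,x_2)=(0,4): 1·0+3·4=12≤12, 6·0+2·4=8≤13, objective 12.
(x_1,x_2)=(1,2): 1·1+3·2=7≤12, 6·1+2·2=10≤13, objective 11.
No feasible integer point exceeds 14.

14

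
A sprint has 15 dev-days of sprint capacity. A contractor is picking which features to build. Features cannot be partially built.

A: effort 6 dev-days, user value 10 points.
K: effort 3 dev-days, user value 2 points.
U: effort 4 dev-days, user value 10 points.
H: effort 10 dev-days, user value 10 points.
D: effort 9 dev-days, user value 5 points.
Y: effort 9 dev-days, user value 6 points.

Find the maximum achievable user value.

Take A, K, and U: effort 6 + 3 + 4 = 13 ≤ 15, user value 10 + 2 + 10 = 22.
No other feasible combination does better.

22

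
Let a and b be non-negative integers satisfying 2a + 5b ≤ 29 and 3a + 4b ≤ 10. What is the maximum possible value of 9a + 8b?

27

The continuous relaxation peaks at (3.33, 0) with value 30.00; rounding to a feasible lattice point costs some objective.
(a,b)=(3,0): 2·3+5·0=6≤29, 3·3+4·0=9≤10, objective 27.
(a,b)=(2,1): 2·2+5·1=9≤29, 3·2+4·1=10≤10, objective 26.
(a,b)=(2,0): 2·2+5·0=4≤29, 3·2+4·0=6≤10, objective 18.
Maximum is 27 at (a,b)=(3,0).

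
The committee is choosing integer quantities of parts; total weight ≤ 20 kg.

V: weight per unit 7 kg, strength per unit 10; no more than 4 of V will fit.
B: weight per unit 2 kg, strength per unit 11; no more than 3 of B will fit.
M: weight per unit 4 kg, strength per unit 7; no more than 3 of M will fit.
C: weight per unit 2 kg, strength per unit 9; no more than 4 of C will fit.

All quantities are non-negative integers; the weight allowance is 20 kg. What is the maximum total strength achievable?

76

B has the best ratio (11/2); taking only B gives at most 3×11 = 33 (stopped by the supply cap of 3).
Mixing does better — 3×B, 1×M, and 4×C: weight 18 ≤ 20, strength 3·11 + 1·7 + 4·9 = 76.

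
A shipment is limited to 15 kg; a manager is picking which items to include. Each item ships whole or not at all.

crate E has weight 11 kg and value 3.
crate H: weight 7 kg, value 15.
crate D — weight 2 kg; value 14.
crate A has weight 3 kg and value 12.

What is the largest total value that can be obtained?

41

Take crate H, crate D, and crate A: weight 7 + 2 + 3 = 12 ≤ 15, value 15 + 14 + 12 = 41.
No other feasible combination does better.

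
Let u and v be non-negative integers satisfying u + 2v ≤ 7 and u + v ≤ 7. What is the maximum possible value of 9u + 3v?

63

(u,v)=(7,0) is feasible, giving 63.
(u,v)=(6,0) is feasible, giving 54.
The best lattice point is (7,0), giving 63.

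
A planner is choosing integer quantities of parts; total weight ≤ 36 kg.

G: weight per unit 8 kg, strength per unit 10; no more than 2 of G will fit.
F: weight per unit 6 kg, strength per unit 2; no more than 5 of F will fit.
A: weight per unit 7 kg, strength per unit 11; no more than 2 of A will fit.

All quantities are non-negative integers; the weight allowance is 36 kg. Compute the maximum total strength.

44

2×G, 1×F, and 2×A: weight 36 ≤ 36, strength 2·10 + 1·2 + 2·11 = 44.
2×G and 2×A: weight 30 ≤ 36, strength 2·10 + 2·11 = 42.
Best is 44.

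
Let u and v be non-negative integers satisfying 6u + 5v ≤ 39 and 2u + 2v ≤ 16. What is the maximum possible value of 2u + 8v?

The continuous relaxation peaks at (0, 7.8) with value 62.40; rounding to a feasible lattice point costs some objective.
(u,v)=(0,7) is feasible, giving 56.
(u,v)=(1,6) is feasible, giving 50.
(u,v)=(0,6) is feasible, giving 48.
The best lattice point is (0,7), giving 56.

56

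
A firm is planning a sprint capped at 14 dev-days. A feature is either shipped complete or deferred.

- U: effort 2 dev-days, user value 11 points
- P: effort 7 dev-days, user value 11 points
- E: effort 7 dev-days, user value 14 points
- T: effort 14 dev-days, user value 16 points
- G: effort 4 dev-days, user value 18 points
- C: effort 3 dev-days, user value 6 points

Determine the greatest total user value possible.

43

Take U, E, and G: effort 2 + 7 + 4 = 13 ≤ 14, user value 11 + 14 + 18 = 43.
No other feasible combination does better.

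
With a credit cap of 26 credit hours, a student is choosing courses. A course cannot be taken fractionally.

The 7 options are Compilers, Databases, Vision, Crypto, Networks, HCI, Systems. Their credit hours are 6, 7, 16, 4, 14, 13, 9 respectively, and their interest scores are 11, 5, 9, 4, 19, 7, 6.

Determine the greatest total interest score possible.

34

Treat it as a binary knapsack problem.
Compilers + Crypto + Networks: credit hours 6 + 4 + 14 = 24 ≤ 26, interest score 11 + 4 + 19 = 34.
Databases + Crypto + Networks: credit hours 7 + 4 + 14 = 25 ≤ 26, interest score 5 + 4 + 19 = 28.
Compilers + Networks: credit hours 6 + 14 = 20 ≤ 26, interest score 11 + 19 = 30.
Best is Compilers, Crypto, and Networks with total interest score 34.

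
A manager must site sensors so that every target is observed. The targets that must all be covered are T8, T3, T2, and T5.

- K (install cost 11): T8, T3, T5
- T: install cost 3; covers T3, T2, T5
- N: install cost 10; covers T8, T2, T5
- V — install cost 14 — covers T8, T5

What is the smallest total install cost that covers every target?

13

Choose T and N: together they cover T8, T3, T2, T5 — every target.
Total install cost: 3 + 10 = 13.
No cover costs less than 13.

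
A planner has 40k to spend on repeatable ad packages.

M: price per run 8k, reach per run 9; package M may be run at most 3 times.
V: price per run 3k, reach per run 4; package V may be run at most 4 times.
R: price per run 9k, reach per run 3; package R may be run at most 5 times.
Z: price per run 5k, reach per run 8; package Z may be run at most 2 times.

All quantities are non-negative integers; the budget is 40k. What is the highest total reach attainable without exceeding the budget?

Z has the best ratio (8/5); taking only Z gives at most 2×8 = 16 (stopped by the supply cap of 2).
Mixing does better — 3×M, 2×V, and 2×Z: price 40 ≤ 40, reach 3·9 + 2·4 + 2·8 = 51.

51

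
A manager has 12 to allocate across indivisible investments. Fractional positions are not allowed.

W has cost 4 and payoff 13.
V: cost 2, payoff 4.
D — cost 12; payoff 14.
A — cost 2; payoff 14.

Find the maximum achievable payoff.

31

This is a 0-1 knapsack instance.
Take W, V, and A: cost 4 + 2 + 2 = 8 ≤ 12, payoff 13 + 4 + 14 = 31.
No other feasible combination does better.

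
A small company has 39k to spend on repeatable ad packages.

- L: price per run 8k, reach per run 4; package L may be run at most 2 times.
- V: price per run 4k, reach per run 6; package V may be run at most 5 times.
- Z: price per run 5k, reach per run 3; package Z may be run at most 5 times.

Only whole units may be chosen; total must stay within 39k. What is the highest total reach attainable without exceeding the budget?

40

This is a bounded integer knapsack.
V has the best ratio (6/4); taking only V gives at most 5×6 = 30 (stopped by the supply cap of 5).
Mixing does better — 1×L, 5×V, and 2×Z: price 38 ≤ 39, reach 1·4 + 5·6 + 2·3 = 40.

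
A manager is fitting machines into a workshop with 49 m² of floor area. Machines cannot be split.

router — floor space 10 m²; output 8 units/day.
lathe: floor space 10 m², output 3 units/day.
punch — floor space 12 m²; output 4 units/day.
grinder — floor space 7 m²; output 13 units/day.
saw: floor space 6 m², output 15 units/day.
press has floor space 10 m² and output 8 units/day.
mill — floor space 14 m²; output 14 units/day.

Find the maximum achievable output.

58

Allowing fractional choices, the relaxed optimum would be about 58.7, but machines are indivisible.
router + punch + grinder + saw + mill: floor space 10 + 12 + 7 + 6 + 14 = 49 ≤ 49, output 8 + 4 + 13 + 15 + 14 = 54.
punch + grinder + saw + press + mill: floor space 12 + 7 + 6 + 10 + 14 = 49 ≤ 49, output 4 + 13 + 15 + 8 + 14 = 54.
router + grinder + saw + press + mill: floor space 10 + 7 + 6 + 10 + 14 = 47 ≤ 49, output 8 + 13 + 15 + 8 + 14 = 58.
Best is router, grinder, saw, press, and mill with total output 58.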